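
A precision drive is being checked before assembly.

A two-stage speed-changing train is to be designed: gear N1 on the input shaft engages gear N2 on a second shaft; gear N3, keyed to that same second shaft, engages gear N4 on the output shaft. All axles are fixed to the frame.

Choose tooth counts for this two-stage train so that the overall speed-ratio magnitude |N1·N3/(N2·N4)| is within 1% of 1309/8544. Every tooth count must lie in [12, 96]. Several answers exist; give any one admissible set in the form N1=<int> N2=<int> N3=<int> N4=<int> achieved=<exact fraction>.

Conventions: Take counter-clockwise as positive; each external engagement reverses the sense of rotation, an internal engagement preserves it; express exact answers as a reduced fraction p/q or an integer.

N1=17 N2=89 N3=77 N4=96 achieved=1309/8544

class = fixed-axis compound train [2-stage, 1309/8544 wanted]
target = 1309/8544 in lowest terms: an exact hit needs N1·N3 = k·1309 and N2·N4 = k·8544 for one integer k, every count in [12, 96]; additionally prefer no 1:1 stage (N1 ≠ N2, N3 ≠ N4)
k = 1: N1·N3 = 1309 = 17·77, N2·N4 = 8544 = 89·96
achieved = 17·77/(89·96) = 1309/8544; |achieved − target| = 0 ≤ 1309/854400 ✓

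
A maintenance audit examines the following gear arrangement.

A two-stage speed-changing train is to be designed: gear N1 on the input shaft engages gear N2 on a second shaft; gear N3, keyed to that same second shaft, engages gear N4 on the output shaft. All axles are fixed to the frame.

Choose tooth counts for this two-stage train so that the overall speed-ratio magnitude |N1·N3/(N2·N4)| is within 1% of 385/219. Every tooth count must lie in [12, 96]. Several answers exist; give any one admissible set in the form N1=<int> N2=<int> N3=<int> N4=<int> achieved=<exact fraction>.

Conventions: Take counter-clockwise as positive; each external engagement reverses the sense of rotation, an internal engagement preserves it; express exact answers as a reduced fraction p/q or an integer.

N1=20 N2=12 N3=77 N4=73 achieved=385/219

class = fixed-axis compound train [2-stage, 385/219 wanted]
target = 385/219 in lowest terms: an exact hit needs N1·N3 = k·385 and N2·N4 = k·219 for one integer k, every count in [12, 96]; additionally prefer no 1:1 stage (N1 ≠ N2, N3 ≠ N4)
k = 1…3: no 1:1-free in-range split of k·385 and k·219 into factor pairs; take k = 4
k = 4: N1·N3 = 1540 = 20·77, N2·N4 = 876 = 12·73
achieved = 20·77/(12·73) = 385/219; |achieved − target| = 0 ≤ 77/4380 ✓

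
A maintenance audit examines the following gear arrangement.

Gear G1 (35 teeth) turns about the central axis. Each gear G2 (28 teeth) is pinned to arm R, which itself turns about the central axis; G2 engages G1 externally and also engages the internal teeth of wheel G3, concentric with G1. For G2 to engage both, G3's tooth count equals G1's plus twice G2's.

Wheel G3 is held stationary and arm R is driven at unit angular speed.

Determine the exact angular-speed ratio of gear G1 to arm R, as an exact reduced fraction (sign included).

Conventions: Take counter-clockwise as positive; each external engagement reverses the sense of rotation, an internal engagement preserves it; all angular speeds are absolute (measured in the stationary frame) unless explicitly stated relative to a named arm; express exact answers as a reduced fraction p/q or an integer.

18/5

topology: planetary set — G1 35T / G2 28T / G3 91T, arm = carrier (Willis)
ring teeth: 35 + 2·28 = 91
35(ω_sun−ω_arm) = −91(ω_ring−ω_arm),  ω_ring = 0, ω_arm = 1
ω_sun = 1 − (91/35)(0−1) = 18/5
ω_out/ω_in = 18/5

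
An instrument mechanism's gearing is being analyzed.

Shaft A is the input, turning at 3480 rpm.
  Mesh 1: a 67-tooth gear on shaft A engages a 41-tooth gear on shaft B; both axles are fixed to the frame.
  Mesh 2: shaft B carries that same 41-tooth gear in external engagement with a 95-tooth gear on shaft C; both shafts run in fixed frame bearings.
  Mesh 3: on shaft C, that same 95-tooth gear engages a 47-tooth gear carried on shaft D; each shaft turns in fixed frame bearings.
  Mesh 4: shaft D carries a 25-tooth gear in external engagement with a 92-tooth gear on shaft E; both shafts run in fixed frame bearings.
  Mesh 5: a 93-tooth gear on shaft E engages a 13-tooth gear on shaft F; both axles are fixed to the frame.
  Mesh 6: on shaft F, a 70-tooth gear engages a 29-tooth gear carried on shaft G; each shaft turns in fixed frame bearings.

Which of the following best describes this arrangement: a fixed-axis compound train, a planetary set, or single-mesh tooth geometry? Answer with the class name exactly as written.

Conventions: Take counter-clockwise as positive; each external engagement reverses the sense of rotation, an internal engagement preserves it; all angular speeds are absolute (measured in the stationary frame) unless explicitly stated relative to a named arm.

fixed-axis compound train

6-mesh fixed-axis compound train (all bearings frame-fixed)
classification: fixed-axis compound train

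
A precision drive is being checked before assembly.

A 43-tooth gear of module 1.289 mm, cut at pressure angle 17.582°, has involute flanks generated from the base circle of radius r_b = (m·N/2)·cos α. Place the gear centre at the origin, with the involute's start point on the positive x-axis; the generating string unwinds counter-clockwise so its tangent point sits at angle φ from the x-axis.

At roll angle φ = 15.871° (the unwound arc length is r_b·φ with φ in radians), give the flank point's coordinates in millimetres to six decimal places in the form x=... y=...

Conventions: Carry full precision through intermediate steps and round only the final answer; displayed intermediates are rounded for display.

single-mesh involute tooth geometry (43T wheel at module 1.289)
pitch radius r_p = m·N/2 = 1.289·43/2 = 27.713500
base radius r_b = r_p·cos α = 27.713500·cos 17.582° = 26.418881
roll angle φ = 15.871° = 0.27700121 rad
x = r_b·(cos φ + φ·sin φ) = 27.413077
y = r_b·(sin φ − φ·cos φ) = 0.185739

x=27.413077 y=0.185739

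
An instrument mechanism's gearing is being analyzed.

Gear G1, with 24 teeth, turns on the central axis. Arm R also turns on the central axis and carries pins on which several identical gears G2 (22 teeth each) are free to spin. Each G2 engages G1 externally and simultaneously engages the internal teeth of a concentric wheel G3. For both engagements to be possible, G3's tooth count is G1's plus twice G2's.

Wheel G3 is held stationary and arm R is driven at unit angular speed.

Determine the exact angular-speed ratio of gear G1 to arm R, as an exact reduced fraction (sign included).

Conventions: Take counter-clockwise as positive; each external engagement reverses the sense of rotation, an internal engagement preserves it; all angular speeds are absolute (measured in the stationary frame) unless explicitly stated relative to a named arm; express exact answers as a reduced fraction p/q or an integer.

class = planetary set [G3 = 24+2·22 = 68; Willis about the carrier]
ring teeth: 24 + 2·22 = 68
24(ω_sun−ω_arm) = −68(ω_ring−ω_arm),  ω_ring = 0, ω_arm = 1
ω_sun = 1 − (68/24)(0−1) = 23/6
ω_out/ω_in = 23/6

23/6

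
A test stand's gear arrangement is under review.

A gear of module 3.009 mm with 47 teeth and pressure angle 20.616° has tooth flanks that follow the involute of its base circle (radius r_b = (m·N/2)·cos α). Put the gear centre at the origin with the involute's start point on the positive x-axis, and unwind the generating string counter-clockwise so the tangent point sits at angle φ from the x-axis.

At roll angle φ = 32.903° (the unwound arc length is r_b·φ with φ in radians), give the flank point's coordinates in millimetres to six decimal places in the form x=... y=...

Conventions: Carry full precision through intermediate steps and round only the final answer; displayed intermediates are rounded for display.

x=76.212836 y=4.041801

recognized (one wheel, involute flank): single-mesh tooth geometry, m = 3.009, N = 47
pitch radius r_p = m·N/2 = 3.009·47/2 = 70.711500
base radius r_b = r_p·cos α = 70.711500·cos 20.616° = 66.183224
roll angle φ = 32.903° = 0.57426568 rad
x = r_b·(cos φ + φ·sin φ) = 76.212836
y = r_b·(sin φ − φ·cos φ) = 4.041801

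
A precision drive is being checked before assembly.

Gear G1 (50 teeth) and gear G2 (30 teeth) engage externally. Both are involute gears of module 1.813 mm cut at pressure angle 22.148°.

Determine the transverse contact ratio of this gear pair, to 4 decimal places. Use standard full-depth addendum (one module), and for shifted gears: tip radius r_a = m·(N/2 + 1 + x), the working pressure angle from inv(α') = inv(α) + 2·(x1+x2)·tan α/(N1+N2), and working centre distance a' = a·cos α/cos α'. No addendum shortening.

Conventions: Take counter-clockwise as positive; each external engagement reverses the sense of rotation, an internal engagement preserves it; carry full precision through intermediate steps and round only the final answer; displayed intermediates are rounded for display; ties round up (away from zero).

1.6087

recognized (one external pair, fixed centres): single-mesh tooth geometry, m = 1.813, N1 = 50, N2 = 30
base radii: r_b1 = 41.980610, r_b2 = 25.188366
tip radii: r_a1 = 47.138000, r_a2 = 29.008000
no profile shift: α' = α, a' = a
action lengths: √(r_a1²−r_b1²) = 21.438737, √(r_a2²−r_b2²) = 14.387852
base pitch p_b = π·m·cos α = 5.275439
CR = (21.438737 + 14.387852 − 72.520000·sin 22.14800°)/5.275439 = 1.608686
contact ratio ≈ 1.6087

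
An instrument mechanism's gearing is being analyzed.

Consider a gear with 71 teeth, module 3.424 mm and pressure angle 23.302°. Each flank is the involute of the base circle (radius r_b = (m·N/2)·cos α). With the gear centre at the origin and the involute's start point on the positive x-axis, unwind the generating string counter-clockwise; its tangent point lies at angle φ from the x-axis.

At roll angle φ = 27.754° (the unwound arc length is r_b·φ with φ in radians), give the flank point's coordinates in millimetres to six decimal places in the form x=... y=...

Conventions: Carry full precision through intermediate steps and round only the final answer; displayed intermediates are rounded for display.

x=123.976378 y=4.131162

class = single-mesh tooth geometry [base-circle involute, m = 3.424, 71T]
pitch radius r_p = m·N/2 = 3.424·71/2 = 121.552000
base radius r_b = r_p·cos α = 121.552000·cos 23.302° = 111.637316
roll angle φ = 27.754° = 0.48439868 rad
x = r_b·(cos φ + φ·sin φ) = 123.976378
y = r_b·(sin φ − φ·cos φ) = 4.131162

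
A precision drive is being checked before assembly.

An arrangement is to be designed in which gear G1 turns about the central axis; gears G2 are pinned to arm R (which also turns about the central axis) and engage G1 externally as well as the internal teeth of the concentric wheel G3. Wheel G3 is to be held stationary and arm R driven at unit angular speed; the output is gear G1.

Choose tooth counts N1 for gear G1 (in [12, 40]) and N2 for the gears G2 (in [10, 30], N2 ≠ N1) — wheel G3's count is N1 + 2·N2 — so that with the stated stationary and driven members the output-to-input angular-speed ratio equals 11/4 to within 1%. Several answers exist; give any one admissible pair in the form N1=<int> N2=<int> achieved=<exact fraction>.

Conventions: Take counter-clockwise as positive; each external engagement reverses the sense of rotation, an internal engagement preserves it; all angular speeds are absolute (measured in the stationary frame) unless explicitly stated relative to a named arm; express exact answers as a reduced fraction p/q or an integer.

class = planetary set [ratio 11/4 wanted; Willis about the carrier]
Willis with ω_ring = 0: ω_sun/ω_arm = (N1+N3)/N1; set equal to 11/4  ⇒  N3/N1 = 11/4 − 1 = 7/4
N3 = N1 + 2·N2  ⇒  N2/N1 = (N3/N1 − 1)/2 = (7/4 − 1)/2 = 3/8
smallest multiple with N1 ≥ 12 and N2 ≥ 10: k = 4  ⇒  N1 = 4·8 = 32, N2 = 4·3 = 12 (N1 ≤ 40, N2 ≤ 30, N2 ≠ N1 ✓), N3 = 32 + 2·12 = 56
check: (N1+N3)/N1 with N1 = 32, N3 = 56 gives 11/4; |achieved − target| = 0 ≤ 11/400 ✓

N1=32 N2=12 achieved=11/4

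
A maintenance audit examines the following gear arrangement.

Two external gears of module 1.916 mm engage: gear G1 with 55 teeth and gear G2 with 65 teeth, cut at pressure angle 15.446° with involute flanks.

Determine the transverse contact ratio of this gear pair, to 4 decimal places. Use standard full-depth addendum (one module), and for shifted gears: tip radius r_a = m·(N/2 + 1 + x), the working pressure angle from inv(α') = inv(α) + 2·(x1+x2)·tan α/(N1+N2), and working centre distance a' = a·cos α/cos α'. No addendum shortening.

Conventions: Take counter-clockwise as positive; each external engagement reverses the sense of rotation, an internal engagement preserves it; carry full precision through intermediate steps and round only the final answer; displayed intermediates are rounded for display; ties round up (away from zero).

class = single-mesh tooth geometry [involute pair 55T × 65T, m = 1.916]
base radii: r_b1 = 50.786937, r_b2 = 60.020925
tip radii: r_a1 = 54.606000, r_a2 = 64.186000
no profile shift: α' = α, a' = a
action lengths: √(r_a1²−r_b1²) = 20.062459, √(r_a2²−r_b2²) = 22.744914
base pitch p_b = π·m·cos α = 5.801886
CR = (20.062459 + 22.744914 − 114.960000·sin 15.44600°)/5.801886 = 2.101053
contact ratio ≈ 2.1011

2.1011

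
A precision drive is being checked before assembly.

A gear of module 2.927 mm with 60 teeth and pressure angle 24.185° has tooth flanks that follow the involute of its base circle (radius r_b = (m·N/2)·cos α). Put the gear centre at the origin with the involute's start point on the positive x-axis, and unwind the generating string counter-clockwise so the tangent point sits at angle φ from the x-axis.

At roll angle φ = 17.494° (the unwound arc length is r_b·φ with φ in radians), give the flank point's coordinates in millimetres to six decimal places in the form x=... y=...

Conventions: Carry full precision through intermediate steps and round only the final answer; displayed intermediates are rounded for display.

x=83.749909 y=0.752959

class = single-mesh tooth geometry [base-circle involute, m = 2.927, 60T]
pitch radius r_p = m·N/2 = 2.927·60/2 = 87.810000
base radius r_b = r_p·cos α = 87.810000·cos 24.185° = 80.102688
roll angle φ = 17.494° = 0.30532790 rad
x = r_b·(cos φ + φ·sin φ) = 83.749909
y = r_b·(sin φ − φ·cos φ) = 0.752959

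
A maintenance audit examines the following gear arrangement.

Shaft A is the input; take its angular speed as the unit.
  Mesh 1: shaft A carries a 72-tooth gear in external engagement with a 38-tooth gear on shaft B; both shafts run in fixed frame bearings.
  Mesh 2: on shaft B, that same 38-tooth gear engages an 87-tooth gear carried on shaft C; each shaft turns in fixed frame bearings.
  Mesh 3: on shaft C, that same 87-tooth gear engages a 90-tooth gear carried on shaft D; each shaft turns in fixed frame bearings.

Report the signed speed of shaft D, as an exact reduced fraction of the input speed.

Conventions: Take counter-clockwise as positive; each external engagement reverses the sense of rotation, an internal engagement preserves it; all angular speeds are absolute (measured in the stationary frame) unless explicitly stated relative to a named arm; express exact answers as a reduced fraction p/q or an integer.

-4/5

3-mesh fixed-axis compound train (all bearings frame-fixed)
mesh 1 [72T→38T]: |ω|/ω_in = 1×72/38 = 36/19, sense flips to −
mesh 2 [38T→87T]: |ω|/ω_in = (36/19)×38/87 = 24/29, sense flips to +
mesh 3 [87T→90T]: |ω|/ω_in = (24/29)×87/90 = 4/5, sense flips to −
signed output speed (× input speed) = -4/5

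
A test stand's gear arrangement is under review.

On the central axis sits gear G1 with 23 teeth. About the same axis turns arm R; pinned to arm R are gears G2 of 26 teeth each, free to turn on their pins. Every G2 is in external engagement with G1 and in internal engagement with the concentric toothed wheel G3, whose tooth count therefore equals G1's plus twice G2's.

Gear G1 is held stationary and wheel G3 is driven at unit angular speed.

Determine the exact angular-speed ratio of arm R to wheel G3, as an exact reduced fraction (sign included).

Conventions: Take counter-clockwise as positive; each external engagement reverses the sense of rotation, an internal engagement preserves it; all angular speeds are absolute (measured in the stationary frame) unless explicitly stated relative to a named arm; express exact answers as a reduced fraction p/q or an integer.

class = planetary set [G3 = 23+2·26 = 75; Willis about the carrier]
ring teeth: 23 + 2·26 = 75
23(ω_sun−ω_arm) = −75(ω_ring−ω_arm),  ω_sun = 0, ω_ring = 1
23(0−ω_arm) = −75(1−ω_arm)  ⇒  98·ω_arm = 75  ⇒  ω_arm = 75/98
ω_out/ω_in = 75/98

75/98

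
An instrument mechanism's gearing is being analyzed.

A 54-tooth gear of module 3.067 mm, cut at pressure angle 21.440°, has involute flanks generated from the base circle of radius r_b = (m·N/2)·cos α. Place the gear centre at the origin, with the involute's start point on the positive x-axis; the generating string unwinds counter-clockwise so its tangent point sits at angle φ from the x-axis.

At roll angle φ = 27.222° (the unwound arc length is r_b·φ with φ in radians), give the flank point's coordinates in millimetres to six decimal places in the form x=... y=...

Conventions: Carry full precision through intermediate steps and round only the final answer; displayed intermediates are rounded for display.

x=85.293461 y=2.693829

recognized (one wheel, involute flank): single-mesh tooth geometry, m = 3.067, N = 54
pitch radius r_p = m·N/2 = 3.067·54/2 = 82.809000
base radius r_b = r_p·cos α = 82.809000·cos 21.440° = 77.078688
roll angle φ = 27.222° = 0.47511353 rad
x = r_b·(cos φ + φ·sin φ) = 85.293461
y = r_b·(sin φ − φ·cos φ) = 2.693829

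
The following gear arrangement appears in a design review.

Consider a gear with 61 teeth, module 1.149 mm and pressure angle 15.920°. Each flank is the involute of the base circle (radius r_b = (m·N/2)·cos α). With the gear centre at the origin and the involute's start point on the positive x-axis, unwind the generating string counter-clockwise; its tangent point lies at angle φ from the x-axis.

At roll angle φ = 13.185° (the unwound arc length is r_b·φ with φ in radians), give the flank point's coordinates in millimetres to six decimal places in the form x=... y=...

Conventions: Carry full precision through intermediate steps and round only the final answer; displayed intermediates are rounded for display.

class = single-mesh tooth geometry [base-circle involute, m = 1.149, 61T]
pitch radius r_p = m·N/2 = 1.149·61/2 = 35.044500
base radius r_b = r_p·cos α = 35.044500·cos 15.920° = 33.700390
roll angle φ = 13.185° = 0.23012166 rad
x = r_b·(cos φ + φ·sin φ) = 34.580930
y = r_b·(sin φ − φ·cos φ) = 0.136171

x=34.580930 y=0.136171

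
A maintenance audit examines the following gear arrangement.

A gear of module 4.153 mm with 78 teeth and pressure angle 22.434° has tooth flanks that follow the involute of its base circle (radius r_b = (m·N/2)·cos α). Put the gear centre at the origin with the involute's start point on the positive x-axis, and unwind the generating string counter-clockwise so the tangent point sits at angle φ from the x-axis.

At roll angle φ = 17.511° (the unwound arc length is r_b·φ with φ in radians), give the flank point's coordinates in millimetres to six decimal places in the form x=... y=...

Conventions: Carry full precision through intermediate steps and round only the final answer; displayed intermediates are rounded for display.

x=156.538771 y=1.411336

topology: single-mesh involute geometry — m = 4.153, N = 78
pitch radius r_p = m·N/2 = 4.153·78/2 = 161.967000
base radius r_b = r_p·cos α = 161.967000·cos 22.434° = 149.709295
roll angle φ = 17.511° = 0.30562461 rad
x = r_b·(cos φ + φ·sin φ) = 156.538771
y = r_b·(sin φ − φ·cos φ) = 1.411336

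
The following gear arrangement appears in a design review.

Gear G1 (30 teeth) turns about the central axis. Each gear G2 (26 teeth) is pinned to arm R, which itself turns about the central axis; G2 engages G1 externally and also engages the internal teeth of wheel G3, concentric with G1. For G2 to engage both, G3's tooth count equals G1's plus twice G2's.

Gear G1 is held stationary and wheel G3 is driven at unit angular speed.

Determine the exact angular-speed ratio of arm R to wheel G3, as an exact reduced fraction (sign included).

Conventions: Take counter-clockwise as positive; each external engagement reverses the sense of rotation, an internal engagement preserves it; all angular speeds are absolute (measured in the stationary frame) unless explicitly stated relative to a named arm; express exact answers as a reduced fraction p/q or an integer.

planetary set (30T centre, 26T on arm, 82T internal) — Willis relation
ring teeth: 30 + 2·26 = 82
30(ω_sun−ω_arm) = −82(ω_ring−ω_arm),  ω_sun = 0, ω_ring = 1
30(0−ω_arm) = −82(1−ω_arm)  ⇒  112·ω_arm = 82  ⇒  ω_arm = 41/56
ω_out/ω_in = 41/56

41/56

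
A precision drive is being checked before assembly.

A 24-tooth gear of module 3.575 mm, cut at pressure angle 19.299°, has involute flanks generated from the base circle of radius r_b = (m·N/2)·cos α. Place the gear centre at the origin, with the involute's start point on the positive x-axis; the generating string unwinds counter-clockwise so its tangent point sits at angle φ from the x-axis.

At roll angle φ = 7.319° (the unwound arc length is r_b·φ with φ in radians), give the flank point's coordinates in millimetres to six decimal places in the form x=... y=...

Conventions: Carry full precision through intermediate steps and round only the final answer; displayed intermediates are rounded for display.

topology: single-mesh involute geometry — m = 3.575, N = 24
pitch radius r_p = m·N/2 = 3.575·24/2 = 42.900000
base radius r_b = r_p·cos α = 42.900000·cos 19.299° = 40.489308
roll angle φ = 7.319° = 0.12774065 rad
x = r_b·(cos φ + φ·sin φ) = 40.818308
y = r_b·(sin φ − φ·cos φ) = 0.028086

x=40.818308 y=0.028086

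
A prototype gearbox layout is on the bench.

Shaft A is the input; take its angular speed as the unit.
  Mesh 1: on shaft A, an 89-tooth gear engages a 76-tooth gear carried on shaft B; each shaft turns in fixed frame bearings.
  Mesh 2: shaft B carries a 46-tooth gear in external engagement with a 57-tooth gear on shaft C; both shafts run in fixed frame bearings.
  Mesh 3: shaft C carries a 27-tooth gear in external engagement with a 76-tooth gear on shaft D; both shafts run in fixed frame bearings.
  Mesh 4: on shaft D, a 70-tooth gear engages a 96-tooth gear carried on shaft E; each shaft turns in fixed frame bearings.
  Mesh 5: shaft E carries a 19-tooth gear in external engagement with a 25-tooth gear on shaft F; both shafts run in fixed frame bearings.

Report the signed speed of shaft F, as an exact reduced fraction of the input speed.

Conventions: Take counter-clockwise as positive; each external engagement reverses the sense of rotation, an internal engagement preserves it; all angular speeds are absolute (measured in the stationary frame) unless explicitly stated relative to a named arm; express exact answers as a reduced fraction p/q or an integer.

5-mesh fixed-axis compound train (all bearings frame-fixed)
mesh 1 [89T→76T]: |ω|/ω_in = 1×89/76 = 89/76, sense flips to −
mesh 2 [46T→57T]: |ω|/ω_in = (89/76)×46/57 = 2047/2166, sense flips to +
mesh 3 [27T→76T]: |ω|/ω_in = (2047/2166)×27/76 = 18423/54872, sense flips to −
mesh 4 [70T→96T]: |ω|/ω_in = (18423/54872)×70/96 = 214935/877952, sense flips to +
mesh 5 [19T→25T]: |ω|/ω_in = (214935/877952)×19/25 = 42987/231040, sense flips to −
signed output speed (× input speed) = -42987/231040

-42987/231040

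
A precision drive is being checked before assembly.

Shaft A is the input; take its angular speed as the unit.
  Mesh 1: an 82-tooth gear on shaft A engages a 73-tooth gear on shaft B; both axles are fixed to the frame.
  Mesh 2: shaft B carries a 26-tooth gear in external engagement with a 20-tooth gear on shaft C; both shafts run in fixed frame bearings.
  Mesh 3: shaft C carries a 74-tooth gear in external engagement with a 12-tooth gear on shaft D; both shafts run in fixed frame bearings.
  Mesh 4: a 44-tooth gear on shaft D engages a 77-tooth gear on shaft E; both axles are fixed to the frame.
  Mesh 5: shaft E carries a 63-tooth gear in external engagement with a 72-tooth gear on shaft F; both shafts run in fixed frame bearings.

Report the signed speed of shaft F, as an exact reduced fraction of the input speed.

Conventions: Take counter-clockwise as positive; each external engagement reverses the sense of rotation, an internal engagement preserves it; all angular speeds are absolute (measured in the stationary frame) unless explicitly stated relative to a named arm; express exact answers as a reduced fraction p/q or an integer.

-19721/4380

5-mesh fixed-axis compound train (all bearings frame-fixed)
mesh 1 [82T→73T]: |ω|/ω_in = 1×82/73 = 82/73, sense flips to −
mesh 2 [26T→20T]: |ω|/ω_in = (82/73)×26/20 = 533/365, sense flips to +
mesh 3 [74T→12T]: |ω|/ω_in = (533/365)×74/12 = 19721/2190, sense flips to −
mesh 4 [44T→77T]: |ω|/ω_in = (19721/2190)×44/77 = 39442/7665, sense flips to +
mesh 5 [63T→72T]: |ω|/ω_in = (39442/7665)×63/72 = 19721/4380, sense flips to −
signed output speed (× input speed) = -19721/4380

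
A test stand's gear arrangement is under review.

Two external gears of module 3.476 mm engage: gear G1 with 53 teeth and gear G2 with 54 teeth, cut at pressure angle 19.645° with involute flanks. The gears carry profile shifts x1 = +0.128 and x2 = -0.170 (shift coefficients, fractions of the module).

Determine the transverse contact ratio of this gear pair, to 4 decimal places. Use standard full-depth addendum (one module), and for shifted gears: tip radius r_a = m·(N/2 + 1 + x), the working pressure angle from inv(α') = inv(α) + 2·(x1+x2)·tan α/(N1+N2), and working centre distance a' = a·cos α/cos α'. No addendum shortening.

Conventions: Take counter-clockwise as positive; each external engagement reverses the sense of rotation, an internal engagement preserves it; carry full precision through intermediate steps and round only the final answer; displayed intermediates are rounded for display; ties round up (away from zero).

single-mesh involute tooth geometry (53T engaging 54T at module 3.476)
base radii: r_b1 = 86.752385, r_b2 = 88.389222
tip radii: r_a1 = 96.034928, r_a2 = 96.737080
inv(α') = inv(19.645°) + 2·(+0.128-0.170)·tan α/(53+54) = 0.01381904  ⇒  α' = 19.51811°
a' = a·cos α / cos α' = 185.9660·cos 19.645°/cos 19.51811° = 185.819554
action lengths: √(r_a1²−r_b1²) = 41.191396, √(r_a2²−r_b2²) = 39.311678
base pitch p_b = π·m·cos α = 10.284553
CR = (41.191396 + 39.311678 − 185.819554·sin 19.51811°)/10.284553 = 1.791023
contact ratio ≈ 1.7910

1.7910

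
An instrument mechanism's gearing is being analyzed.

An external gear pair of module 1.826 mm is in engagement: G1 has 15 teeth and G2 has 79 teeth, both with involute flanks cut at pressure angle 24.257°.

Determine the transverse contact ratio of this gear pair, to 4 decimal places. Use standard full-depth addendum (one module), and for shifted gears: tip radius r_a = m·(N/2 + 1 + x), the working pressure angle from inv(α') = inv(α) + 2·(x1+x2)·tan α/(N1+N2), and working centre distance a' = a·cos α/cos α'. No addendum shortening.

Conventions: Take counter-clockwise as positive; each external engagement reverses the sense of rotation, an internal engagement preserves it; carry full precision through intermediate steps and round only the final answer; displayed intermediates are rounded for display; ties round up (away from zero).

class = single-mesh tooth geometry [involute pair 15T × 79T, m = 1.826]
base radii: r_b1 = 12.485894, r_b2 = 65.759041
tip radii: r_a1 = 15.521000, r_a2 = 73.953000
no profile shift: α' = α, a' = a
action lengths: √(r_a1²−r_b1²) = 9.219756, √(r_a2²−r_b2²) = 33.834815
base pitch p_b = π·m·cos α = 5.230079
CR = (9.219756 + 33.834815 − 85.822000·sin 24.25700°)/5.230079 = 1.490665
contact ratio ≈ 1.4907

1.4907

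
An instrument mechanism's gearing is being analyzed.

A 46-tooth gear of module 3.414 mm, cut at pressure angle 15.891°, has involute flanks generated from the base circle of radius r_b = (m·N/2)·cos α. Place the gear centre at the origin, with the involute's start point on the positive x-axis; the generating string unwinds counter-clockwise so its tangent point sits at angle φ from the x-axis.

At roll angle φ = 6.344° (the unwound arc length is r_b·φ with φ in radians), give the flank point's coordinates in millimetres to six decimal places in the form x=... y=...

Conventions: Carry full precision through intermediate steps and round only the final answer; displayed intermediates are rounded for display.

x=75.982746 y=0.034130

class = single-mesh tooth geometry [base-circle involute, m = 3.414, 46T]
pitch radius r_p = m·N/2 = 3.414·46/2 = 78.522000
base radius r_b = r_p·cos α = 78.522000·cos 15.891° = 75.521229
roll angle φ = 6.344° = 0.11072369 rad
x = r_b·(cos φ + φ·sin φ) = 75.982746
y = r_b·(sin φ − φ·cos φ) = 0.034130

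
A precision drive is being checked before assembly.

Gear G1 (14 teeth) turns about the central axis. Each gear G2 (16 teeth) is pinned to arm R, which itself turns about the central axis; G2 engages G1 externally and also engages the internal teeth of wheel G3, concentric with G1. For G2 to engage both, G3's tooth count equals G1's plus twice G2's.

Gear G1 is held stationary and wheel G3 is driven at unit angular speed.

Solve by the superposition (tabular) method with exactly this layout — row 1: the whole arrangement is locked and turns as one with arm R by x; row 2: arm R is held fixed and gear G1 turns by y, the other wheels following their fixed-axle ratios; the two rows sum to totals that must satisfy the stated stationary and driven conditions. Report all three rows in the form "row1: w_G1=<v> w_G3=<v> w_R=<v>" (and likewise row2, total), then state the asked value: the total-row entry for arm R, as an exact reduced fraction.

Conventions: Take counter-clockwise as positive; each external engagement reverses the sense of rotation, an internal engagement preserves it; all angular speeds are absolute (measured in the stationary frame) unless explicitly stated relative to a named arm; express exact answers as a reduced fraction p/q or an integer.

topology: planetary set — G1 14T / G2 16T / G3 46T, arm = carrier (Willis)
row 1: whole set turns with the arm by x
row 2 (arm held, sun turns y): ω_ring = −(14/46)·y, ω_arm = 0
boundary: total ω_sun = x + y = 0 and total ω_ring = x − (14/46)·y = 1  ⇒  y = -23/30, x = 23/30
row 2 ring = −(14/46)·(-23/30) = 7/30
totals (row 1 + row 2): sun 23/30 + (-23/30) = 0, ring 23/30 + 7/30 = 1, arm 23/30 + 0 = 23/30
asked cell (total, arm) = 23/30

row1: w_G1=23/30 w_G3=23/30 w_R=23/30
row2: w_G1=-23/30 w_G3=7/30 w_R=0
total: w_G1=0 w_G3=1 w_R=23/30
asked value: 23/30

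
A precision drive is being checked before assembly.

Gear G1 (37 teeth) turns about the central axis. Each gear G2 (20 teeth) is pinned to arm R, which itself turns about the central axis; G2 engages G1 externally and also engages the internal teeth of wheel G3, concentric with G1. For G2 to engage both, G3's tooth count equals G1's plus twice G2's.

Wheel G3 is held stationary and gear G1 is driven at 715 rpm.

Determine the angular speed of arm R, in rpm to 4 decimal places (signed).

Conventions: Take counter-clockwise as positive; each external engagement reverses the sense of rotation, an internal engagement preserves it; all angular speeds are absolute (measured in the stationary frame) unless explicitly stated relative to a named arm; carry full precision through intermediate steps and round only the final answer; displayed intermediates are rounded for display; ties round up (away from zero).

+232.0614 rpm

topology: planetary set — G1 37T / G2 20T / G3 77T, arm = carrier (Willis)
normalise by the input: solve with ω_sun = 1, then scale by 715 rpm
ring teeth: 37 + 2·20 = 77
37(ω_sun−ω_arm) = −77(ω_ring−ω_arm),  ω_ring = 0, ω_sun = 1
37(1−ω_arm) = −77(0−ω_arm)  ⇒  114·ω_arm = 37  ⇒  ω_arm = 37/114
scale: ω_arm = 37/114 × 715 rpm = +232.0614 rpm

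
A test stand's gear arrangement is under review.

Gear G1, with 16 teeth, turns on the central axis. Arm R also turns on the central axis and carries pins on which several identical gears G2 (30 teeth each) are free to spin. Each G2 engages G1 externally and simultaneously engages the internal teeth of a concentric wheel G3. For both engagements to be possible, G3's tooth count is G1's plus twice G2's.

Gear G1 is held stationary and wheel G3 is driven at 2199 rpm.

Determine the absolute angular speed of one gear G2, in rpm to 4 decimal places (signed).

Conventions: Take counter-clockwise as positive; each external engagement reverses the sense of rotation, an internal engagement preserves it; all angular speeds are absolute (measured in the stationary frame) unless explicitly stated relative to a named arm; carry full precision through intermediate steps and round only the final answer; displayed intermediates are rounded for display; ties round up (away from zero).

+2785.4000 rpm

planetary set (16T centre, 30T on arm, 76T internal) — Willis relation
normalise by the input: solve with ω_ring = 1, then scale by 2199 rpm
ring teeth: 16 + 2·30 = 76
16(ω_sun−ω_arm) = −76(ω_ring−ω_arm),  ω_sun = 0, ω_ring = 1
16(0−ω_arm) = −76(1−ω_arm)  ⇒  92·ω_arm = 76  ⇒  ω_arm = 19/23
sun–planet mesh: 16·(0−19/23) = −30·(ω_p−ω_arm)  ⇒  ω_p−ω_arm = 152/345
ω_p = 19/23 + 152/345 = 19/15
scale: ω_p = 19/15 × 2199 rpm = +2785.4000 rpm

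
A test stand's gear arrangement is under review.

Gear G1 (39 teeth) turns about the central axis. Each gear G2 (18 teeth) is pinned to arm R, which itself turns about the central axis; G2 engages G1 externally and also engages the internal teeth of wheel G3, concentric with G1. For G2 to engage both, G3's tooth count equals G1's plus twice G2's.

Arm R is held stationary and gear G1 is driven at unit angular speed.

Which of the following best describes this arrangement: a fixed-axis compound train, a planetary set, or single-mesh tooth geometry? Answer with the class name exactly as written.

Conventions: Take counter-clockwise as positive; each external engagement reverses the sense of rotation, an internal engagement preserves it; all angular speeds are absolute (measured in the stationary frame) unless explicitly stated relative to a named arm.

planetary set (39T centre, 18T on arm, 75T internal) — Willis relation
classification: planetary set

planetary set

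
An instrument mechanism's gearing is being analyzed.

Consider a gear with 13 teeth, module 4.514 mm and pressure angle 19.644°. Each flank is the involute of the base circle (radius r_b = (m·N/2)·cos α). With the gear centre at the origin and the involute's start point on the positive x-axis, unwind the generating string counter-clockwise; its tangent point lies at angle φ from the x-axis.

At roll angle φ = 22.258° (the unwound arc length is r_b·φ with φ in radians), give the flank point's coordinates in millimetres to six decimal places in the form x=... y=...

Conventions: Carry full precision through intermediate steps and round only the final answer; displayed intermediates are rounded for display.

x=29.640447 y=0.531905

recognized (one wheel, involute flank): single-mesh tooth geometry, m = 4.514, N = 13
pitch radius r_p = m·N/2 = 4.514·13/2 = 29.341000
base radius r_b = r_p·cos α = 29.341000·cos 19.644° = 27.633341
roll angle φ = 22.258° = 0.38847538 rad
x = r_b·(cos φ + φ·sin φ) = 29.640447
y = r_b·(sin φ − φ·cos φ) = 0.531905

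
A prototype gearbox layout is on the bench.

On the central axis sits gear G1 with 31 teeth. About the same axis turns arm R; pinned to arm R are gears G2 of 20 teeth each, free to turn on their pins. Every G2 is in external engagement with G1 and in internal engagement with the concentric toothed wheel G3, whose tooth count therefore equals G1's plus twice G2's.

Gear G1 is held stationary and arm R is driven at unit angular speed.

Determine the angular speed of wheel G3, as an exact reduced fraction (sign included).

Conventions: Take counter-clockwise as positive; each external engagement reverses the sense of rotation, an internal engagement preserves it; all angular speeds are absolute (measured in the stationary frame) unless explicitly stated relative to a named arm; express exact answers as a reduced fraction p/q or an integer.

planetary set (31T centre, 20T on arm, 71T internal) — Willis relation
ring teeth: 31 + 2·20 = 71
31(ω_sun−ω_arm) = −71(ω_ring−ω_arm),  ω_sun = 0, ω_arm = 1
ω_ring = 1 − (31/71)(0−1) = 102/71
exact speed ratio = 102/71

102/71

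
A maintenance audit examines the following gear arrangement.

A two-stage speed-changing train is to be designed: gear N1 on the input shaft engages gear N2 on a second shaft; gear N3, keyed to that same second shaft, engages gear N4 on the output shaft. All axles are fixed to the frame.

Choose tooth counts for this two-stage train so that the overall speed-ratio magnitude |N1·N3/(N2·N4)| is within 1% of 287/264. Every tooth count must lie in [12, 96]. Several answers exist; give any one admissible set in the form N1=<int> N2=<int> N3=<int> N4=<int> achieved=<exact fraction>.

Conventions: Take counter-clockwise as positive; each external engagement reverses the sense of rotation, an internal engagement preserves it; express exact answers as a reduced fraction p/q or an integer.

class = fixed-axis compound train [2-stage, 287/264 wanted]
target = 287/264 in lowest terms: an exact hit needs N1·N3 = k·287 and N2·N4 = k·264 for one integer k, every count in [12, 96]; additionally prefer no 1:1 stage (N1 ≠ N2, N3 ≠ N4)
k = 1: no 1:1-free in-range split of k·287 and k·264 into factor pairs; take k = 2
k = 2: N1·N3 = 574 = 14·41, N2·N4 = 528 = 12·44
achieved = 14·41/(12·44) = 287/264; |achieved − target| = 0 ≤ 287/26400 ✓

N1=14 N2=12 N3=41 N4=44 achieved=287/264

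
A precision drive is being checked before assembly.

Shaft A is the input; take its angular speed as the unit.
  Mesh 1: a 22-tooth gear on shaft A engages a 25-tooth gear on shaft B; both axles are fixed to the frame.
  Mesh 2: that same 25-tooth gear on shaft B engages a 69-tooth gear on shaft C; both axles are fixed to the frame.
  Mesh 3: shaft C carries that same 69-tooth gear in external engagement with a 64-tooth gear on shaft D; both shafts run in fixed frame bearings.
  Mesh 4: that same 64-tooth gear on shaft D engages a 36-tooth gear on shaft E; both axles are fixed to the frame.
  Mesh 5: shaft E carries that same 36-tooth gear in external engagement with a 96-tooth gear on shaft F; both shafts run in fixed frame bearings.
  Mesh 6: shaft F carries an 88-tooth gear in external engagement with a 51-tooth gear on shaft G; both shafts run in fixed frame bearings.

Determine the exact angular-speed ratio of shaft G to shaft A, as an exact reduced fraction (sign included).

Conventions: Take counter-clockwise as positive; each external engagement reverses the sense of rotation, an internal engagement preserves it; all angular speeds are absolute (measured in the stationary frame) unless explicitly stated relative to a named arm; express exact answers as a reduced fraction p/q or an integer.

class = fixed-axis compound train [6 meshes; 6 ratios multiply, 6 sense flips]
mesh 1 [22T→25T]: running ratio 22/25, sense −
mesh 2 [25T→69T]: running ratio 22/69, sense +
mesh 3 [69T→64T]: running ratio 11/32, sense −
mesh 4 [64T→36T]: running ratio 11/18, sense +
mesh 5 [36T→96T]: running ratio 11/48, sense −
mesh 6 [88T→51T]: running ratio 121/306, sense +
ω_out/ω_in = 121/306

121/306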